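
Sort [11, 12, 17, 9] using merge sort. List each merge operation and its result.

Divide and conquer:
  Merge [11] + [12] -> [11, 12]
  Merge [17] + [9] -> [9, 17]
  Merge [11, 12] + [9, 17] -> [9, 11, 12, 17]


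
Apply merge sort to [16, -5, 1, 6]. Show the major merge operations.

Divide and conquer:
  Merge [16] + [-5] -> [-5, 16]
  Merge [1] + [6] -> [1, 6]
  Merge [-5, 16] + [1, 6] -> [-5, 1, 6, 16]


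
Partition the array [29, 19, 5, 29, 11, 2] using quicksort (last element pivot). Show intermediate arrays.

Partition 1: pivot=2 at index 0 -> [2, 19, 5, 29, 11, 29]
Partition 2: pivot=29 at index 5 -> [2, 19, 5, 29, 11, 29]
Partition 3: pivot=11 at index 2 -> [2, 5, 11, 29, 19, 29]
Partition 4: pivot=19 at index 3 -> [2, 5, 11, 19, 29, 29]


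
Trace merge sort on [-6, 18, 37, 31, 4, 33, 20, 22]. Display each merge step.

Divide and conquer:
  Merge [-6] + [18] -> [-6, 18]
  Merge [37] + [31] -> [31, 37]
  Merge [-6, 18] + [31, 37] -> [-6, 18, 31, 37]
  Merge [4] + [33] -> [4, 33]
  Merge [20] + [22] -> [20, 22]
  Merge [4, 33] + [20, 22] -> [4, 20, 22, 33]
  Merge [-6, 18, 31, 37] + [4, 20, 22, 33] -> [-6, 4, 18, 20, 22, 31, 33, 37]


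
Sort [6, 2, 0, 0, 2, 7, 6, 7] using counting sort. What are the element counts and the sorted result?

Count array: [2, 0, 2, 0, 0, 0, 2, 2]
(count[i] = number of elements equal to i)
Cumulative count: [2, 2, 4, 4, 4, 4, 6, 8]
Sorted: [0, 0, 2, 2, 6, 6, 7, 7]


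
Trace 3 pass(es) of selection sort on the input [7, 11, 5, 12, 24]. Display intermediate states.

Pass 1: Select minimum 5 at index 2, swap -> [5, 11, 7, 12, 24]
Pass 2: Select minimum 7 at index 2, swap -> [5, 7, 11, 12, 24]
Pass 3: Select minimum 11 at index 2, swap -> [5, 7, 11, 12, 24]


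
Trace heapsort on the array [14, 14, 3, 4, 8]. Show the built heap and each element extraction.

Build heap: [14, 14, 3, 4, 8]
Extract 14: [14, 8, 3, 4, 14]
Extract 14: [8, 4, 3, 14, 14]
Extract 8: [4, 3, 8, 14, 14]
Extract 4: [3, 4, 8, 14, 14]


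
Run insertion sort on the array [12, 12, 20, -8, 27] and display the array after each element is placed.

First element 12 is already 'sorted'
Insert 12: shifted 0 elements -> [12, 12, 20, -8, 27]
Insert 20: shifted 0 elements -> [12, 12, 20, -8, 27]
Insert -8: shifted 3 elements -> [-8, 12, 12, 20, 27]
Insert 27: shifted 0 elements -> [-8, 12, 12, 20, 27]


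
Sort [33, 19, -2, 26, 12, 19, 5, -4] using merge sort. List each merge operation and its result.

Divide and conquer:
  Merge [33] + [19] -> [19, 33]
  Merge [-2] + [26] -> [-2, 26]
  Merge [19, 33] + [-2, 26] -> [-2, 19, 26, 33]
  Merge [12] + [19] -> [12, 19]
  Merge [5] + [-4] -> [-4, 5]
  Merge [12, 19] + [-4, 5] -> [-4, 5, 12, 19]
  Merge [-2, 19, 26, 33] + [-4, 5, 12, 19] -> [-4, -2, 5, 12, 19, 19, 26, 33]


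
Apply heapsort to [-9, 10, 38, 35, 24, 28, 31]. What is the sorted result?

Build heap: [38, 35, 31, 10, 24, 28, -9]
Extract 38: [35, 24, 31, 10, -9, 28, 38]
Extract 35: [31, 24, 28, 10, -9, 35, 38]
Extract 31: [28, 24, -9, 10, 31, 35, 38]
Extract 28: [24, 10, -9, 28, 31, 35, 38]
Extract 24: [10, -9, 24, 28, 31, 35, 38]
Extract 10: [-9, 10, 24, 28, 31, 35, 38]


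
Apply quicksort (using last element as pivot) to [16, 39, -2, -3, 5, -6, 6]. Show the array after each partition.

Partition 1: pivot=6 at index 4 -> [-2, -3, 5, -6, 6, 39, 16]
Partition 2: pivot=-6 at index 0 -> [-6, -3, 5, -2, 6, 39, 16]
Partition 3: pivot=-2 at index 2 -> [-6, -3, -2, 5, 6, 39, 16]
Partition 4: pivot=16 at index 5 -> [-6, -3, -2, 5, 6, 16, 39]


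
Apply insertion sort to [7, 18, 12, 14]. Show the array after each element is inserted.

First element 7 is already 'sorted'
Insert 18: shifted 0 elements -> [7, 18, 12, 14]
Insert 12: shifted 1 elements -> [7, 12, 18, 14]
Insert 14: shifted 1 elements -> [7, 12, 14, 18]


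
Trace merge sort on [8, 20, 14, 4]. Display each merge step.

Divide and conquer:
  Merge [8] + [20] -> [8, 20]
  Merge [14] + [4] -> [4, 14]
  Merge [8, 20] + [4, 14] -> [4, 8, 14, 20]


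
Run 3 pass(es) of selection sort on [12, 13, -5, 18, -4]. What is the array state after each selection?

Pass 1: Select minimum -5 at index 2, swap -> [-5, 13, 12, 18, -4]
Pass 2: Select minimum -4 at index 4, swap -> [-5, -4, 12, 18, 13]
Pass 3: Select minimum 12 at index 2, swap -> [-5, -4, 12, 18, 13]


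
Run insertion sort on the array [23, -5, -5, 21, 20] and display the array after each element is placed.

First element 23 is already 'sorted'
Insert -5: shifted 1 elements -> [-5, 23, -5, 21, 20]
Insert -5: shifted 1 elements -> [-5, -5, 23, 21, 20]
Insert 21: shifted 1 elements -> [-5, -5, 21, 23, 20]
Insert 20: shifted 2 elements -> [-5, -5, 20, 21, 23]


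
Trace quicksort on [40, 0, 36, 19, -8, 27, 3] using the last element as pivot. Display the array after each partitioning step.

Partition 1: pivot=3 at index 2 -> [0, -8, 3, 19, 40, 27, 36]
Partition 2: pivot=-8 at index 0 -> [-8, 0, 3, 19, 40, 27, 36]
Partition 3: pivot=36 at index 5 -> [-8, 0, 3, 19, 27, 36, 40]
Partition 4: pivot=27 at index 4 -> [-8, 0, 3, 19, 27, 36, 40]


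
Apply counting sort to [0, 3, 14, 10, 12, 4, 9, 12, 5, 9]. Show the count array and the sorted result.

Count array: [1, 0, 0, 1, 1, 1, 0, 0, 0, 2, 1, 0, 2, 0, 1]
(count[i] = number of elements equal to i)
Cumulative count: [1, 1, 1, 2, 3, 4, 4, 4, 4, 6, 7, 7, 9, 9, 10]
Sorted: [0, 3, 4, 5, 9, 9, 10, 12, 12, 14]


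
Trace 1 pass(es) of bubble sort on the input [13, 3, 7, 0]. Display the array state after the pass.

After pass 1: [3, 7, 0, 13] (3 swaps)
Total swaps: 3


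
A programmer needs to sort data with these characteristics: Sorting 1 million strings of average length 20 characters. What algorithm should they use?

Best choice: MSD radix sort or Mergesort
Reason: MSD radix sort is a non-comparison sort that buckets the strings by successive character positions, running in time proportional to the total number of characters examined rather than O(n log n) string comparisons; mergesort is a stable O(n log n)-comparison alternative that works for arbitrary variable-length keys


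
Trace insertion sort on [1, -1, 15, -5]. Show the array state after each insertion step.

First element 1 is already 'sorted'
Insert -1: shifted 1 elements -> [-1, 1, 15, -5]
Insert 15: shifted 0 elements -> [-1, 1, 15, -5]
Insert -5: shifted 3 elements -> [-5, -1, 1, 15]


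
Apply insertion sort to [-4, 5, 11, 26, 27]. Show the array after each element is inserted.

First element -4 is already 'sorted'
Insert 5: shifted 0 elements -> [-4, 5, 11, 26, 27]
Insert 11: shifted 0 elements -> [-4, 5, 11, 26, 27]
Insert 26: shifted 0 elements -> [-4, 5, 11, 26, 27]
Insert 27: shifted 0 elements -> [-4, 5, 11, 26, 27]


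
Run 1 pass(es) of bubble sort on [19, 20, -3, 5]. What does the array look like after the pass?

After pass 1: [19, -3, 5, 20] (2 swaps)
Total swaps: 2


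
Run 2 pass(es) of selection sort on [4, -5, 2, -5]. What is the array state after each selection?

Pass 1: Select minimum -5 at index 1, swap -> [-5, 4, 2, -5]
Pass 2: Select minimum -5 at index 3, swap -> [-5, -5, 2, 4]


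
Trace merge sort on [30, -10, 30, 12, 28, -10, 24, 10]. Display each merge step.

Divide and conquer:
  Merge [30] + [-10] -> [-10, 30]
  Merge [30] + [12] -> [12, 30]
  Merge [-10, 30] + [12, 30] -> [-10, 12, 30, 30]
  Merge [28] + [-10] -> [-10, 28]
  Merge [24] + [10] -> [10, 24]
  Merge [-10, 28] + [10, 24] -> [-10, 10, 24, 28]
  Merge [-10, 12, 30, 30] + [-10, 10, 24, 28] -> [-10, -10, 10, 12, 24, 28, 30, 30]


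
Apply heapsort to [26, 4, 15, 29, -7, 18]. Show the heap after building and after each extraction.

Build heap: [29, 26, 18, 4, -7, 15]
Extract 29: [26, 15, 18, 4, -7, 29]
Extract 26: [18, 15, -7, 4, 26, 29]
Extract 18: [15, 4, -7, 18, 26, 29]
Extract 15: [4, -7, 15, 18, 26, 29]
Extract 4: [-7, 4, 15, 18, 26, 29]


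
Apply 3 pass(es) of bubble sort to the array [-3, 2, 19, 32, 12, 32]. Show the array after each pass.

After pass 1: [-3, 2, 19, 12, 32, 32] (1 swaps)
After pass 2: [-3, 2, 12, 19, 32, 32] (1 swaps)
After pass 3: [-3, 2, 12, 19, 32, 32] (0 swaps)
Total swaps: 2


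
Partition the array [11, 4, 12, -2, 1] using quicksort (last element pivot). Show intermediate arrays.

Partition 1: pivot=1 at index 1 -> [-2, 1, 12, 11, 4]
Partition 2: pivot=4 at index 2 -> [-2, 1, 4, 11, 12]
Partition 3: pivot=12 at index 4 -> [-2, 1, 4, 11, 12]


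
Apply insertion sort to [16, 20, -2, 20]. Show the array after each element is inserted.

First element 16 is already 'sorted'
Insert 20: shifted 0 elements -> [16, 20, -2, 20]
Insert -2: shifted 2 elements -> [-2, 16, 20, 20]
Insert 20: shifted 0 elements -> [-2, 16, 20, 20]


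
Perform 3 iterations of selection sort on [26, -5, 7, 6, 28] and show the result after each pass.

Pass 1: Select minimum -5 at index 1, swap -> [-5, 26, 7, 6, 28]
Pass 2: Select minimum 6 at index 3, swap -> [-5, 6, 7, 26, 28]
Pass 3: Select minimum 7 at index 2, swap -> [-5, 6, 7, 26, 28]


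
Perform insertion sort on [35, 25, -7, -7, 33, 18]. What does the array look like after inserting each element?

First element 35 is already 'sorted'
Insert 25: shifted 1 elements -> [25, 35, -7, -7, 33, 18]
Insert -7: shifted 2 elements -> [-7, 25, 35, -7, 33, 18]
Insert -7: shifted 2 elements -> [-7, -7, 25, 35, 33, 18]
Insert 33: shifted 1 elements -> [-7, -7, 25, 33, 35, 18]
Insert 18: shifted 3 elements -> [-7, -7, 18, 25, 33, 35]


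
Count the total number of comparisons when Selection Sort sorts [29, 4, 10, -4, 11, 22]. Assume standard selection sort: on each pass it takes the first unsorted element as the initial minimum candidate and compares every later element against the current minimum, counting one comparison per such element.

Pass 1: scan indices 1..5 for the minimum = 5 comparison(s); min is -4, place at index 0 -> [-4, 4, 10, 29, 11, 22]
Pass 2: scan indices 2..5 for the minimum = 4 comparison(s); min is 4, place at index 1 -> [-4, 4, 10, 29, 11, 22]
Pass 3: scan indices 3..5 for the minimum = 3 comparison(s); min is 10, place at index 2 -> [-4, 4, 10, 29, 11, 22]
Pass 4: scan indices 4..5 for the minimum = 2 comparison(s); min is 11, place at index 3 -> [-4, 4, 10, 11, 29, 22]
Pass 5: scan indices 5..5 for the minimum = 1 comparison(s); min is 22, place at index 4 -> [-4, 4, 10, 11, 22, 29]
Selection sort always scans the whole unsorted suffix, so the count is (n-1) + (n-2) + ... + 1 = n(n-1)/2 = 6*5/2 = 15 regardless of the input order.
Total comparisons: 5 + 4 + 3 + 2 + 1 = 15


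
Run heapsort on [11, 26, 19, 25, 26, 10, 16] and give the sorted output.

Build heap: [26, 26, 19, 25, 11, 10, 16]
Extract 26: [26, 25, 19, 16, 11, 10, 26]
Extract 26: [25, 16, 19, 10, 11, 26, 26]
Extract 25: [19, 16, 11, 10, 25, 26, 26]
Extract 19: [16, 10, 11, 19, 25, 26, 26]
Extract 16: [11, 10, 16, 19, 25, 26, 26]
Extract 11: [10, 11, 16, 19, 25, 26, 26]


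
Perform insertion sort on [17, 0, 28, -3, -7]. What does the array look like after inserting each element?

First element 17 is already 'sorted'
Insert 0: shifted 1 elements -> [0, 17, 28, -3, -7]
Insert 28: shifted 0 elements -> [0, 17, 28, -3, -7]
Insert -3: shifted 3 elements -> [-3, 0, 17, 28, -7]
Insert -7: shifted 4 elements -> [-7, -3, 0, 17, 28]


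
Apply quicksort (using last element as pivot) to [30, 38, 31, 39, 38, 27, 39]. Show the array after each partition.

Partition 1: pivot=39 at index 6 -> [30, 38, 31, 39, 38, 27, 39]
Partition 2: pivot=27 at index 0 -> [27, 38, 31, 39, 38, 30, 39]
Partition 3: pivot=30 at index 1 -> [27, 30, 31, 39, 38, 38, 39]
Partition 4: pivot=38 at index 4 -> [27, 30, 31, 38, 38, 39, 39]
Partition 5: pivot=38 at index 3 -> [27, 30, 31, 38, 38, 39, 39]


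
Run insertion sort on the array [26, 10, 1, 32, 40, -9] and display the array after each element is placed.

First element 26 is already 'sorted'
Insert 10: shifted 1 elements -> [10, 26, 1, 32, 40, -9]
Insert 1: shifted 2 elements -> [1, 10, 26, 32, 40, -9]
Insert 32: shifted 0 elements -> [1, 10, 26, 32, 40, -9]
Insert 40: shifted 0 elements -> [1, 10, 26, 32, 40, -9]
Insert -9: shifted 5 elements -> [-9, 1, 10, 26, 32, 40]


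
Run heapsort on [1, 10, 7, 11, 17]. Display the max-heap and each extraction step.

Build heap: [17, 11, 7, 1, 10]
Extract 17: [11, 10, 7, 1, 17]
Extract 11: [10, 1, 7, 11, 17]
Extract 10: [7, 1, 10, 11, 17]
Extract 7: [1, 7, 10, 11, 17]


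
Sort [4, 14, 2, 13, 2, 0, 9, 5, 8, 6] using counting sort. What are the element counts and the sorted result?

Count array: [1, 0, 2, 0, 1, 1, 1, 0, 1, 1, 0, 0, 0, 1, 1]
(count[i] = number of elements equal to i)
Cumulative count: [1, 1, 3, 3, 4, 5, 6, 6, 7, 8, 8, 8, 8, 9, 10]
Sorted: [0, 2, 2, 4, 5, 6, 8, 9, 13, 14]


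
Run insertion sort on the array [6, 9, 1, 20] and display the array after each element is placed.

First element 6 is already 'sorted'
Insert 9: shifted 0 elements -> [6, 9, 1, 20]
Insert 1: shifted 2 elements -> [1, 6, 9, 20]
Insert 20: shifted 0 elements -> [1, 6, 9, 20]


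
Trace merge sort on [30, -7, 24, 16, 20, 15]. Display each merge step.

Divide and conquer:
  Merge [-7] + [24] -> [-7, 24]
  Merge [30] + [-7, 24] -> [-7, 24, 30]
  Merge [20] + [15] -> [15, 20]
  Merge [16] + [15, 20] -> [15, 16, 20]
  Merge [-7, 24, 30] + [15, 16, 20] -> [-7, 15, 16, 20, 24, 30]


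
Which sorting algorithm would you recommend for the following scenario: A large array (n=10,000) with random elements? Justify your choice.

Best choice: Quicksort or Mergesort
Reason: Both have O(n log n) average case; quicksort has lower constant factors


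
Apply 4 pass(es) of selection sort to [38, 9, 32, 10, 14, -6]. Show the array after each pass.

Pass 1: Select minimum -6 at index 5, swap -> [-6, 9, 32, 10, 14, 38]
Pass 2: Select minimum 9 at index 1, swap -> [-6, 9, 32, 10, 14, 38]
Pass 3: Select minimum 10 at index 3, swap -> [-6, 9, 10, 32, 14, 38]
Pass 4: Select minimum 14 at index 4, swap -> [-6, 9, 10, 14, 32, 38]


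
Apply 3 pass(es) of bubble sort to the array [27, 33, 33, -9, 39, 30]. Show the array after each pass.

After pass 1: [27, 33, -9, 33, 30, 39] (2 swaps)
After pass 2: [27, -9, 33, 30, 33, 39] (2 swaps)
After pass 3: [-9, 27, 30, 33, 33, 39] (2 swaps)
Total swaps: 6


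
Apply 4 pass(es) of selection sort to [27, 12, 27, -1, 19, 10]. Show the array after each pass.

Pass 1: Select minimum -1 at index 3, swap -> [-1, 12, 27, 27, 19, 10]
Pass 2: Select minimum 10 at index 5, swap -> [-1, 10, 27, 27, 19, 12]
Pass 3: Select minimum 12 at index 5, swap -> [-1, 10, 12, 27, 19, 27]
Pass 4: Select minimum 19 at index 4, swap -> [-1, 10, 12, 19, 27, 27]


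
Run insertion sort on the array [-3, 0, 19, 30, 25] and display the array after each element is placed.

First element -3 is already 'sorted'
Insert 0: shifted 0 elements -> [-3, 0, 19, 30, 25]
Insert 19: shifted 0 elements -> [-3, 0, 19, 30, 25]
Insert 30: shifted 0 elements -> [-3, 0, 19, 30, 25]
Insert 25: shifted 1 elements -> [-3, 0, 19, 25, 30]


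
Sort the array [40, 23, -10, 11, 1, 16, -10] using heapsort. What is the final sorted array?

Build heap: [40, 23, 16, 11, 1, -10, -10]
Extract 40: [23, 11, 16, -10, 1, -10, 40]
Extract 23: [16, 11, -10, -10, 1, 23, 40]
Extract 16: [11, 1, -10, -10, 16, 23, 40]
Extract 11: [1, -10, -10, 11, 16, 23, 40]
Extract 1: [-10, -10, 1, 11, 16, 23, 40]
Extract -10: [-10, -10, 1, 11, 16, 23, 40]


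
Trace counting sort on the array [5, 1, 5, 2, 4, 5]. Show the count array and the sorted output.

Count array: [0, 1, 1, 0, 1, 3]
(count[i] = number of elements equal to i)
Cumulative count: [0, 1, 2, 2, 3, 6]
Sorted: [1, 2, 4, 5, 5, 5]


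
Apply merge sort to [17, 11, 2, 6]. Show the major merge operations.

Divide and conquer:
  Merge [17] + [11] -> [11, 17]
  Merge [2] + [6] -> [2, 6]
  Merge [11, 17] + [2, 6] -> [2, 6, 11, 17]


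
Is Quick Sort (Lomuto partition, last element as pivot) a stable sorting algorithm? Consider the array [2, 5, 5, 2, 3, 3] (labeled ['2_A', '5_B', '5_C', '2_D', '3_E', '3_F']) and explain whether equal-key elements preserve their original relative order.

Trace Quick Sort on the labeled array (the key is the number; the letter only tracks identity):
  Partition indices 0..5 around pivot 3_F -> [2_A, 2_D, 3_E, 3_F, 5_C, 5_B]
  Partition indices 0..2 around pivot 3_E -> [2_A, 2_D, 3_E, 3_F, 5_C, 5_B]
  Partition indices 0..1 around pivot 2_D -> [2_A, 2_D, 3_E, 3_F, 5_C, 5_B]
  Partition indices 4..5 around pivot 5_B -> [2_A, 2_D, 3_E, 3_F, 5_C, 5_B]
Final order: [2_A, 2_D, 3_E, 3_F, 5_C, 5_B]
Equal keys:
  value 2: originally 2_A, 2_D; after sorting 2_A, 2_D -> order preserved
  value 3: originally 3_E, 3_F; after sorting 3_E, 3_F -> order preserved
  value 5: originally 5_B, 5_C; after sorting 5_C, 5_B -> order changed
Equal keys were reordered, so Quick Sort is not stable: partition swaps elements across long distances and can reorder equal keys. (One such input is enough; an unstable sort may happen to preserve order on other inputs, but it gives no guarantee.)
Answer: Not stable


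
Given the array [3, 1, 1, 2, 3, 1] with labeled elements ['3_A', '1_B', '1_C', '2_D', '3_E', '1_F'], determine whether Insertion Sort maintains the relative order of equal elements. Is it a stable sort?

Trace Insertion Sort on the labeled array (the key is the number; the letter only tracks identity):
  Insert 1_B at index 0: [1_B, 3_A, 1_C, 2_D, 3_E, 1_F]
  Insert 1_C at index 1: [1_B, 1_C, 3_A, 2_D, 3_E, 1_F]
  Insert 2_D at index 2: [1_B, 1_C, 2_D, 3_A, 3_E, 1_F]
  Insert 3_E at index 4: [1_B, 1_C, 2_D, 3_A, 3_E, 1_F]
  Insert 1_F at index 2: [1_B, 1_C, 1_F, 2_D, 3_A, 3_E]
Final order: [1_B, 1_C, 1_F, 2_D, 3_A, 3_E]
Equal keys:
  value 1: originally 1_B, 1_C, 1_F; after sorting 1_B, 1_C, 1_F -> order preserved
  value 3: originally 3_A, 3_E; after sorting 3_A, 3_E -> order preserved
All equal keys kept their original relative order. Insertion Sort is stable: elements are shifted only while they are strictly greater than the key, so a key is inserted after any equal elements already placed.
Answer: Stable


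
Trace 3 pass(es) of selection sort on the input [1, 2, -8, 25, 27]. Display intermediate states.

Pass 1: Select minimum -8 at index 2, swap -> [-8, 2, 1, 25, 27]
Pass 2: Select minimum 1 at index 2, swap -> [-8, 1, 2, 25, 27]
Pass 3: Select minimum 2 at index 2, swap -> [-8, 1, 2, 25, 27]


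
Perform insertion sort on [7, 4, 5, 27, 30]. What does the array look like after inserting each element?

First element 7 is already 'sorted'
Insert 4: shifted 1 elements -> [4, 7, 5, 27, 30]
Insert 5: shifted 1 elements -> [4, 5, 7, 27, 30]
Insert 27: shifted 0 elements -> [4, 5, 7, 27, 30]
Insert 30: shifted 0 elements -> [4, 5, 7, 27, 30]


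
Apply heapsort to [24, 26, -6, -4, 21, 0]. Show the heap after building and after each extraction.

Build heap: [26, 24, 0, -4, 21, -6]
Extract 26: [24, 21, 0, -4, -6, 26]
Extract 24: [21, -4, 0, -6, 24, 26]
Extract 21: [0, -4, -6, 21, 24, 26]
Extract 0: [-4, -6, 0, 21, 24, 26]
Extract -4: [-6, -4, 0, 21, 24, 26]


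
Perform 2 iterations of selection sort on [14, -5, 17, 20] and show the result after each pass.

Pass 1: Select minimum -5 at index 1, swap -> [-5, 14, 17, 20]
Pass 2: Select minimum 14 at index 1, swap -> [-5, 14, 17, 20]


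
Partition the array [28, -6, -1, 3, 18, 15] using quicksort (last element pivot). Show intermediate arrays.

Partition 1: pivot=15 at index 3 -> [-6, -1, 3, 15, 18, 28]
Partition 2: pivot=3 at index 2 -> [-6, -1, 3, 15, 18, 28]
Partition 3: pivot=-1 at index 1 -> [-6, -1, 3, 15, 18, 28]
Partition 4: pivot=28 at index 5 -> [-6, -1, 3, 15, 18, 28]


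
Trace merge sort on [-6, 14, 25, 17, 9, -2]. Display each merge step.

Divide and conquer:
  Merge [14] + [25] -> [14, 25]
  Merge [-6] + [14, 25] -> [-6, 14, 25]
  Merge [9] + [-2] -> [-2, 9]
  Merge [17] + [-2, 9] -> [-2, 9, 17]
  Merge [-6, 14, 25] + [-2, 9, 17] -> [-6, -2, 9, 14, 17, 25]


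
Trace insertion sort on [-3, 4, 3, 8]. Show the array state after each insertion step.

First element -3 is already 'sorted'
Insert 4: shifted 0 elements -> [-3, 4, 3, 8]
Insert 3: shifted 1 elements -> [-3, 3, 4, 8]
Insert 8: shifted 0 elements -> [-3, 3, 4, 8]


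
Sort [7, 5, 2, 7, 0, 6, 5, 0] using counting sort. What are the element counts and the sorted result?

Count array: [2, 0, 1, 0, 0, 2, 1, 2]
(count[i] = number of elements equal to i)
Cumulative count: [2, 2, 3, 3, 3, 5, 6, 8]
Sorted: [0, 0, 2, 5, 5, 6, 7, 7]


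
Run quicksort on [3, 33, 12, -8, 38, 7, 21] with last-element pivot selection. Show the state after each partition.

Partition 1: pivot=21 at index 4 -> [3, 12, -8, 7, 21, 33, 38]
Partition 2: pivot=7 at index 2 -> [3, -8, 7, 12, 21, 33, 38]
Partition 3: pivot=-8 at index 0 -> [-8, 3, 7, 12, 21, 33, 38]
Partition 4: pivot=38 at index 6 -> [-8, 3, 7, 12, 21, 33, 38]


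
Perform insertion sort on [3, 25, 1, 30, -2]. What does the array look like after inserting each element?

First element 3 is already 'sorted'
Insert 25: shifted 0 elements -> [3, 25, 1, 30, -2]
Insert 1: shifted 2 elements -> [1, 3, 25, 30, -2]
Insert 30: shifted 0 elements -> [1, 3, 25, 30, -2]
Insert -2: shifted 4 elements -> [-2, 1, 3, 25, 30]


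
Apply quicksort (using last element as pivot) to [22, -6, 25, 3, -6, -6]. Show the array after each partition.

Partition 1: pivot=-6 at index 2 -> [-6, -6, -6, 3, 22, 25]
Partition 2: pivot=-6 at index 1 -> [-6, -6, -6, 3, 22, 25]
Partition 3: pivot=25 at index 5 -> [-6, -6, -6, 3, 22, 25]
Partition 4: pivot=22 at index 4 -> [-6, -6, -6, 3, 22, 25]


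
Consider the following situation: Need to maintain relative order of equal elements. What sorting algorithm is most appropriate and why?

Best choice: Merge sort or Insertion sort
Reason: Both are stable; quicksort and heapsort are not stable


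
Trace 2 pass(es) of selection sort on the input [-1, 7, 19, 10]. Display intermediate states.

Pass 1: Select minimum -1 at index 0, swap -> [-1, 7, 19, 10]
Pass 2: Select minimum 7 at index 1, swap -> [-1, 7, 19, 10]


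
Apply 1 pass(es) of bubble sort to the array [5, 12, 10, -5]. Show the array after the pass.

After pass 1: [5, 10, -5, 12] (2 swaps)
Total swaps: 2


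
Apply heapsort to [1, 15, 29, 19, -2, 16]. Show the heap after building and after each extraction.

Build heap: [29, 19, 16, 15, -2, 1]
Extract 29: [19, 15, 16, 1, -2, 29]
Extract 19: [16, 15, -2, 1, 19, 29]
Extract 16: [15, 1, -2, 16, 19, 29]
Extract 15: [1, -2, 15, 16, 19, 29]
Extract 1: [-2, 1, 15, 16, 19, 29]


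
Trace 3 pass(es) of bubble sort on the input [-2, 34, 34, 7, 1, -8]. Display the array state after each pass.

After pass 1: [-2, 34, 7, 1, -8, 34] (3 swaps)
After pass 2: [-2, 7, 1, -8, 34, 34] (3 swaps)
After pass 3: [-2, 1, -8, 7, 34, 34] (2 swaps)
Total swaps: 8


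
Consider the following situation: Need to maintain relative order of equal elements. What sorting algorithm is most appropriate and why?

Best choice: Merge sort or Insertion sort
Reason: Both are stable; quicksort and heapsort are not stable


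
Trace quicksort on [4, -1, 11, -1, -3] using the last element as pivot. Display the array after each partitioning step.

Partition 1: pivot=-3 at index 0 -> [-3, -1, 11, -1, 4]
Partition 2: pivot=4 at index 3 -> [-3, -1, -1, 4, 11]
Partition 3: pivot=-1 at index 2 -> [-3, -1, -1, 4, 11]


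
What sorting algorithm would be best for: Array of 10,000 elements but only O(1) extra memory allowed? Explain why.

Best choice: Heapsort
Reason: Heapsort rearranges the array in place using O(1) auxiliary space and still guarantees O(n log n) time; quicksort partitions in place but needs Theta(log n) stack space for recursion (O(n) in the worst case), and mergesort requires O(n) auxiliary space


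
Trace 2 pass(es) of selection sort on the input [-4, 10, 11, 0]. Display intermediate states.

Pass 1: Select minimum -4 at index 0, swap -> [-4, 10, 11, 0]
Pass 2: Select minimum 0 at index 3, swap -> [-4, 0, 11, 10]


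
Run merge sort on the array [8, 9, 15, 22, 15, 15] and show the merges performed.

Divide and conquer:
  Merge [9] + [15] -> [9, 15]
  Merge [8] + [9, 15] -> [8, 9, 15]
  Merge [15] + [15] -> [15, 15]
  Merge [22] + [15, 15] -> [15, 15, 22]
  Merge [8, 9, 15] + [15, 15, 22] -> [8, 9, 15, 15, 15, 22]


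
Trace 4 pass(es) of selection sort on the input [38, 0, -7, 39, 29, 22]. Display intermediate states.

Pass 1: Select minimum -7 at index 2, swap -> [-7, 0, 38, 39, 29, 22]
Pass 2: Select minimum 0 at index 1, swap -> [-7, 0, 38, 39, 29, 22]
Pass 3: Select minimum 22 at index 5, swap -> [-7, 0, 22, 39, 29, 38]
Pass 4: Select minimum 29 at index 4, swap -> [-7, 0, 22, 29, 39, 38]


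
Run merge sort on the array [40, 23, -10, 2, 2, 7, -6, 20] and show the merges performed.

Divide and conquer:
  Merge [40] + [23] -> [23, 40]
  Merge [-10] + [2] -> [-10, 2]
  Merge [23, 40] + [-10, 2] -> [-10, 2, 23, 40]
  Merge [2] + [7] -> [2, 7]
  Merge [-6] + [20] -> [-6, 20]
  Merge [2, 7] + [-6, 20] -> [-6, 2, 7, 20]
  Merge [-10, 2, 23, 40] + [-6, 2, 7, 20] -> [-10, -6, 2, 2, 7, 20, 23, 40]


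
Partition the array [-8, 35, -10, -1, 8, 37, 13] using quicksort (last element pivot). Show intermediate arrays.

Partition 1: pivot=13 at index 4 -> [-8, -10, -1, 8, 13, 37, 35]
Partition 2: pivot=8 at index 3 -> [-8, -10, -1, 8, 13, 37, 35]
Partition 3: pivot=-1 at index 2 -> [-8, -10, -1, 8, 13, 37, 35]
Partition 4: pivot=-10 at index 0 -> [-10, -8, -1, 8, 13, 37, 35]
Partition 5: pivot=35 at index 5 -> [-10, -8, -1, 8, 13, 35, 37]


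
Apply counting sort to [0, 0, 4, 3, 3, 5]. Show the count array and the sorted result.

Count array: [2, 0, 0, 2, 1, 1]
(count[i] = number of elements equal to i)
Cumulative count: [2, 2, 2, 4, 5, 6]
Sorted: [0, 0, 3, 3, 4, 5]


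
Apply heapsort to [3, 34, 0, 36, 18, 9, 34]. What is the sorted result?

Build heap: [36, 34, 34, 3, 18, 9, 0]
Extract 36: [34, 18, 34, 3, 0, 9, 36]
Extract 34: [34, 18, 9, 3, 0, 34, 36]
Extract 34: [18, 3, 9, 0, 34, 34, 36]
Extract 18: [9, 3, 0, 18, 34, 34, 36]
Extract 9: [3, 0, 9, 18, 34, 34, 36]
Extract 3: [0, 3, 9, 18, 34, 34, 36]


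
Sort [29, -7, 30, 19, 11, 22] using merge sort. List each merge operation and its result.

Divide and conquer:
  Merge [-7] + [30] -> [-7, 30]
  Merge [29] + [-7, 30] -> [-7, 29, 30]
  Merge [11] + [22] -> [11, 22]
  Merge [19] + [11, 22] -> [11, 19, 22]
  Merge [-7, 29, 30] + [11, 19, 22] -> [-7, 11, 19, 22, 29, 30]


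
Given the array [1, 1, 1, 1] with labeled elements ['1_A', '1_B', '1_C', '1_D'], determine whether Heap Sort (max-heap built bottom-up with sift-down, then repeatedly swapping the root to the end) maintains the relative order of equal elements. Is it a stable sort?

Trace Heap Sort on the labeled array (the key is the number; the letter only tracks identity):
  Build max-heap: [1_A, 1_B, 1_C, 1_D]
  Swap root 1_A to index 3, re-heapify first 3 -> [1_D, 1_B, 1_C, 1_A]
  Swap root 1_D to index 2, re-heapify first 2 -> [1_C, 1_B, 1_D, 1_A]
  Swap root 1_C to index 1, re-heapify first 1 -> [1_B, 1_C, 1_D, 1_A]
Final order: [1_B, 1_C, 1_D, 1_A]
Equal keys:
  value 1: originally 1_A, 1_B, 1_C, 1_D; after sorting 1_B, 1_C, 1_D, 1_A -> order changed
Equal keys were reordered, so Heap Sort is not stable: heap construction and root-to-end swaps move elements without regard to the original order of equal keys. (One such input is enough; an unstable sort may happen to preserve order on other inputs, but it gives no guarantee.)
Answer: Not stable


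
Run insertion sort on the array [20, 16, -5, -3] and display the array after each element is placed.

First element 20 is already 'sorted'
Insert 16: shifted 1 elements -> [16, 20, -5, -3]
Insert -5: shifted 2 elements -> [-5, 16, 20, -3]
Insert -3: shifted 2 elements -> [-5, -3, 16, 20]


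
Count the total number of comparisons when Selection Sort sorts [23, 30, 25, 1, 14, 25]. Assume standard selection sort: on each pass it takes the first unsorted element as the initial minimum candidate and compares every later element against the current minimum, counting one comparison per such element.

Pass 1: scan indices 1..5 for the minimum = 5 comparison(s); min is 1, place at index 0 -> [1, 30, 25, 23, 14, 25]
Pass 2: scan indices 2..5 for the minimum = 4 comparison(s); min is 14, place at index 1 -> [1, 14, 25, 23, 30, 25]
Pass 3: scan indices 3..5 for the minimum = 3 comparison(s); min is 23, place at index 2 -> [1, 14, 23, 25, 30, 25]
Pass 4: scan indices 4..5 for the minimum = 2 comparison(s); min is 25, place at index 3 -> [1, 14, 23, 25, 30, 25]
Pass 5: scan indices 5..5 for the minimum = 1 comparison(s); min is 25, place at index 4 -> [1, 14, 23, 25, 25, 30]
Selection sort always scans the whole unsorted suffix, so the count is (n-1) + (n-2) + ... + 1 = n(n-1)/2 = 6*5/2 = 15 regardless of the input order.
Total comparisons: 5 + 4 + 3 + 2 + 1 = 15


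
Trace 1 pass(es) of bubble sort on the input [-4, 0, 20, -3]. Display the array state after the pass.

After pass 1: [-4, 0, -3, 20] (1 swaps)
Total swaps: 1


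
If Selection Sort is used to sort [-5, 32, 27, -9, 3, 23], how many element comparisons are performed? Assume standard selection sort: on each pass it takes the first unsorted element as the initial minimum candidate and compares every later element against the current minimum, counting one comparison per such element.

Pass 1: scan indices 1..5 for the minimum = 5 comparison(s); min is -9, place at index 0 -> [-9, 32, 27, -5, 3, 23]
Pass 2: scan indices 2..5 for the minimum = 4 comparison(s); min is -5, place at index 1 -> [-9, -5, 27, 32, 3, 23]
Pass 3: scan indices 3..5 for the minimum = 3 comparison(s); min is 3, place at index 2 -> [-9, -5, 3, 32, 27, 23]
Pass 4: scan indices 4..5 for the minimum = 2 comparison(s); min is 23, place at index 3 -> [-9, -5, 3, 23, 27, 32]
Pass 5: scan indices 5..5 for the minimum = 1 comparison(s); min is 27, place at index 4 -> [-9, -5, 3, 23, 27, 32]
Selection sort always scans the whole unsorted suffix, so the count is (n-1) + (n-2) + ... + 1 = n(n-1)/2 = 6*5/2 = 15 regardless of the input order.
Total comparisons: 5 + 4 + 3 + 2 + 1 = 15


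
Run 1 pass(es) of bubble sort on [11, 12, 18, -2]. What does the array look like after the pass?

After pass 1: [11, 12, -2, 18] (1 swaps)
Total swaps: 1


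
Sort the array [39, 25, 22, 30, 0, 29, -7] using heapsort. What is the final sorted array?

Build heap: [39, 30, 29, 25, 0, 22, -7]
Extract 39: [30, 25, 29, -7, 0, 22, 39]
Extract 30: [29, 25, 22, -7, 0, 30, 39]
Extract 29: [25, 0, 22, -7, 29, 30, 39]
Extract 25: [22, 0, -7, 25, 29, 30, 39]
Extract 22: [0, -7, 22, 25, 29, 30, 39]
Extract 0: [-7, 0, 22, 25, 29, 30, 39]


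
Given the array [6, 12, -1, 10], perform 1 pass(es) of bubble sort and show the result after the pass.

After pass 1: [6, -1, 10, 12] (2 swaps)
Total swaps: 2


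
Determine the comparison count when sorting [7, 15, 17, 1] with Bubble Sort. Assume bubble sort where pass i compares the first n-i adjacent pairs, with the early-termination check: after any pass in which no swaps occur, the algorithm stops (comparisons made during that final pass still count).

Pass 1: compare adjacent pairs (0,1)..(2,3) = 3 comparison(s), 1 swap(s) -> [7, 15, 1, 17]
Pass 2: compare adjacent pairs (0,1)..(1,2) = 2 comparison(s), 1 swap(s) -> [7, 1, 15, 17]
Pass 3: compare adjacent pairs (0,1)..(0,1) = 1 comparison(s), 1 swap(s) -> [1, 7, 15, 17]
Every pass made at least one swap, so all n-1 passes run.
Total comparisons: 3 + 2 + 1 = 6


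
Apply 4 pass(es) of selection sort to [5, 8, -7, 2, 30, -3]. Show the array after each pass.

Pass 1: Select minimum -7 at index 2, swap -> [-7, 8, 5, 2, 30, -3]
Pass 2: Select minimum -3 at index 5, swap -> [-7, -3, 5, 2, 30, 8]
Pass 3: Select minimum 2 at index 3, swap -> [-7, -3, 2, 5, 30, 8]
Pass 4: Select minimum 5 at index 3, swap -> [-7, -3, 2, 5, 30, 8]


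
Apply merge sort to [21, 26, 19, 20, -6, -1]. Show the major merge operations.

Divide and conquer:
  Merge [26] + [19] -> [19, 26]
  Merge [21] + [19, 26] -> [19, 21, 26]
  Merge [-6] + [-1] -> [-6, -1]
  Merge [20] + [-6, -1] -> [-6, -1, 20]
  Merge [19, 21, 26] + [-6, -1, 20] -> [-6, -1, 19, 20, 21, 26]


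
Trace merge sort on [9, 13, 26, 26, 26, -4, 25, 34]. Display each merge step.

Divide and conquer:
  Merge [9] + [13] -> [9, 13]
  Merge [26] + [26] -> [26, 26]
  Merge [9, 13] + [26, 26] -> [9, 13, 26, 26]
  Merge [26] + [-4] -> [-4, 26]
  Merge [25] + [34] -> [25, 34]
  Merge [-4, 26] + [25, 34] -> [-4, 25, 26, 34]
  Merge [9, 13, 26, 26] + [-4, 25, 26, 34] -> [-4, 9, 13, 25, 26, 26, 26, 34]


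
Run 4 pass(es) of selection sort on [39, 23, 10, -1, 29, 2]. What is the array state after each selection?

Pass 1: Select minimum -1 at index 3, swap -> [-1, 23, 10, 39, 29, 2]
Pass 2: Select minimum 2 at index 5, swap -> [-1, 2, 10, 39, 29, 23]
Pass 3: Select minimum 10 at index 2, swap -> [-1, 2, 10, 39, 29, 23]
Pass 4: Select minimum 23 at index 5, swap -> [-1, 2, 10, 23, 29, 39]


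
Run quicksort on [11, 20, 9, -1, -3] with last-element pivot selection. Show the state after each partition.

Partition 1: pivot=-3 at index 0 -> [-3, 20, 9, -1, 11]
Partition 2: pivot=11 at index 3 -> [-3, 9, -1, 11, 20]
Partition 3: pivot=-1 at index 1 -> [-3, -1, 9, 11, 20]


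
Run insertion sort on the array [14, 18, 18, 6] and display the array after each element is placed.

First element 14 is already 'sorted'
Insert 18: shifted 0 elements -> [14, 18, 18, 6]
Insert 18: shifted 0 elements -> [14, 18, 18, 6]
Insert 6: shifted 3 elements -> [6, 14, 18, 18]


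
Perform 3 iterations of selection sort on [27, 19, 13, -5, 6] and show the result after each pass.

Pass 1: Select minimum -5 at index 3, swap -> [-5, 19, 13, 27, 6]
Pass 2: Select minimum 6 at index 4, swap -> [-5, 6, 13, 27, 19]
Pass 3: Select minimum 13 at index 2, swap -> [-5, 6, 13, 27, 19]


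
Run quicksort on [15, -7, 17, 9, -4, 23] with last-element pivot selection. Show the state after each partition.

Partition 1: pivot=23 at index 5 -> [15, -7, 17, 9, -4, 23]
Partition 2: pivot=-4 at index 1 -> [-7, -4, 17, 9, 15, 23]
Partition 3: pivot=15 at index 3 -> [-7, -4, 9, 15, 17, 23]


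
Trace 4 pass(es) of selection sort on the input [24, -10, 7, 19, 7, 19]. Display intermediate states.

Pass 1: Select minimum -10 at index 1, swap -> [-10, 24, 7, 19, 7, 19]
Pass 2: Select minimum 7 at index 2, swap -> [-10, 7, 24, 19, 7, 19]
Pass 3: Select minimum 7 at index 4, swap -> [-10, 7, 7, 19, 24, 19]
Pass 4: Select minimum 19 at index 3, swap -> [-10, 7, 7, 19, 24, 19]


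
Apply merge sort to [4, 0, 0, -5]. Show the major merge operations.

Divide and conquer:
  Merge [4] + [0] -> [0, 4]
  Merge [0] + [-5] -> [-5, 0]
  Merge [0, 4] + [-5, 0] -> [-5, 0, 0, 4]


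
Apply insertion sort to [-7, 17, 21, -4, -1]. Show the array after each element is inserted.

First element -7 is already 'sorted'
Insert 17: shifted 0 elements -> [-7, 17, 21, -4, -1]
Insert 21: shifted 0 elements -> [-7, 17, 21, -4, -1]
Insert -4: shifted 2 elements -> [-7, -4, 17, 21, -1]
Insert -1: shifted 2 elements -> [-7, -4, -1, 17, 21]


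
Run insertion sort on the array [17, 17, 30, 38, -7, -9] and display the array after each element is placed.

First element 17 is already 'sorted'
Insert 17: shifted 0 elements -> [17, 17, 30, 38, -7, -9]
Insert 30: shifted 0 elements -> [17, 17, 30, 38, -7, -9]
Insert 38: shifted 0 elements -> [17, 17, 30, 38, -7, -9]
Insert -7: shifted 4 elements -> [-7, 17, 17, 30, 38, -9]
Insert -9: shifted 5 elements -> [-9, -7, 17, 17, 30, 38]


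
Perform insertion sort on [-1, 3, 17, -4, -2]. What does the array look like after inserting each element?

First element -1 is already 'sorted'
Insert 3: shifted 0 elements -> [-1, 3, 17, -4, -2]
Insert 17: shifted 0 elements -> [-1, 3, 17, -4, -2]
Insert -4: shifted 3 elements -> [-4, -1, 3, 17, -2]
Insert -2: shifted 3 elements -> [-4, -2, -1, 3, 17]


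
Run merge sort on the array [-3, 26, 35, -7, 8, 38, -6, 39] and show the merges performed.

Divide and conquer:
  Merge [-3] + [26] -> [-3, 26]
  Merge [35] + [-7] -> [-7, 35]
  Merge [-3, 26] + [-7, 35] -> [-7, -3, 26, 35]
  Merge [8] + [38] -> [8, 38]
  Merge [-6] + [39] -> [-6, 39]
  Merge [8, 38] + [-6, 39] -> [-6, 8, 38, 39]
  Merge [-7, -3, 26, 35] + [-6, 8, 38, 39] -> [-7, -6, -3, 8, 26, 35, 38, 39]


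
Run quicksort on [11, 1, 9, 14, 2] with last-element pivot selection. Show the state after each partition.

Partition 1: pivot=2 at index 1 -> [1, 2, 9, 14, 11]
Partition 2: pivot=11 at index 3 -> [1, 2, 9, 11, 14]


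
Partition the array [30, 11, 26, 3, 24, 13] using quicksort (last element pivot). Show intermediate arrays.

Partition 1: pivot=13 at index 2 -> [11, 3, 13, 30, 24, 26]
Partition 2: pivot=3 at index 0 -> [3, 11, 13, 30, 24, 26]
Partition 3: pivot=26 at index 4 -> [3, 11, 13, 24, 26, 30]


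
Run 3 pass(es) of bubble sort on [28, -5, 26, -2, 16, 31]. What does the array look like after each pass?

After pass 1: [-5, 26, -2, 16, 28, 31] (4 swaps)
After pass 2: [-5, -2, 16, 26, 28, 31] (2 swaps)
After pass 3: [-5, -2, 16, 26, 28, 31] (0 swaps)
Total swaps: 6


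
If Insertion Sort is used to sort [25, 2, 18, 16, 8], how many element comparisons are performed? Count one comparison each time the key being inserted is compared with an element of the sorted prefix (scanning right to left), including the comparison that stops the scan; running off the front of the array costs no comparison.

Insert 2: 25 > 2 (shift), reached front = 1 comparison(s) -> [2, 25, 18, 16, 8]
Insert 18: 25 > 18 (shift), 2 <= 18 (stop) = 2 comparison(s) -> [2, 18, 25, 16, 8]
Insert 16: 25 > 16 (shift), 18 > 16 (shift), 2 <= 16 (stop) = 3 comparison(s) -> [2, 16, 18, 25, 8]
Insert 8: 25 > 8 (shift), 18 > 8 (shift), 16 > 8 (shift), 2 <= 8 (stop) = 4 comparison(s) -> [2, 8, 16, 18, 25]
Total comparisons: 1 + 2 + 3 + 4 = 10


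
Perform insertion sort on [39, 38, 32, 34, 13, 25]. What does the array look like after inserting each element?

First element 39 is already 'sorted'
Insert 38: shifted 1 elements -> [38, 39, 32, 34, 13, 25]
Insert 32: shifted 2 elements -> [32, 38, 39, 34, 13, 25]
Insert 34: shifted 2 elements -> [32, 34, 38, 39, 13, 25]
Insert 13: shifted 4 elements -> [13, 32, 34, 38, 39, 25]
Insert 25: shifted 4 elements -> [13, 25, 32, 34, 38, 39]


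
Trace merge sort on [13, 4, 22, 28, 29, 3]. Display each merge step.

Divide and conquer:
  Merge [4] + [22] -> [4, 22]
  Merge [13] + [4, 22] -> [4, 13, 22]
  Merge [29] + [3] -> [3, 29]
  Merge [28] + [3, 29] -> [3, 28, 29]
  Merge [4, 13, 22] + [3, 28, 29] -> [3, 4, 13, 22, 28, 29]


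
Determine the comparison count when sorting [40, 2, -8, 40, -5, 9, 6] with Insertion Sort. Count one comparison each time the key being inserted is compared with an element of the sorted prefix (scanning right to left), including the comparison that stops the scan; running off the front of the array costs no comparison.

Insert 2: 40 > 2 (shift), reached front = 1 comparison(s) -> [2, 40, -8, 40, -5, 9, 6]
Insert -8: 40 > -8 (shift), 2 > -8 (shift), reached front = 2 comparison(s) -> [-8, 2, 40, 40, -5, 9, 6]
Insert 40: 40 <= 40 (stop) = 1 comparison(s) -> [-8, 2, 40, 40, -5, 9, 6]
Insert -5: 40 > -5 (shift), 40 > -5 (shift), 2 > -5 (shift), -8 <= -5 (stop) = 4 comparison(s) -> [-8, -5, 2, 40, 40, 9, 6]
Insert 9: 40 > 9 (shift), 40 > 9 (shift), 2 <= 9 (stop) = 3 comparison(s) -> [-8, -5, 2, 9, 40, 40, 6]
Insert 6: 40 > 6 (shift), 40 > 6 (shift), 9 > 6 (shift), 2 <= 6 (stop) = 4 comparison(s) -> [-8, -5, 2, 6, 9, 40, 40]
Total comparisons: 1 + 2 + 1 + 4 + 3 + 4 = 15


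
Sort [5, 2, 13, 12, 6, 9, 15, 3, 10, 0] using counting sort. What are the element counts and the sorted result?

Count array: [1, 0, 1, 1, 0, 1, 1, 0, 0, 1, 1, 0, 1, 1, 0, 1]
(count[i] = number of elements equal to i)
Cumulative count: [1, 1, 2, 3, 3, 4, 5, 5, 5, 6, 7, 7, 8, 9, 9, 10]
Sorted: [0, 2, 3, 5, 6, 9, 10, 12, 13, 15]
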